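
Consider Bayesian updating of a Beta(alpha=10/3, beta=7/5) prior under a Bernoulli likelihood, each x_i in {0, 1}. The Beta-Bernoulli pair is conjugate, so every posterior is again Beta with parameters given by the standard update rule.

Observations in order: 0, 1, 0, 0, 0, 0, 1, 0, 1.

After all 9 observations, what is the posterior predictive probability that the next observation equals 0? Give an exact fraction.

obs 1: x=0 → posterior Beta(10/3, 12/5)
obs 2: x=1 → posterior Beta(13/3, 12/5)
obs 3: x=0 → posterior Beta(13/3, 17/5)
obs 4: x=0 → posterior Beta(13/3, 22/5)
obs 5: x=0 → posterior Beta(13/3, 27/5)
obs 6: x=0 → posterior Beta(13/3, 32/5)
obs 7: x=1 → posterior Beta(16/3, 32/5)
obs 8: x=0 → posterior Beta(16/3, 37/5)
obs 9: x=1 → posterior Beta(19/3, 37/5)

111/206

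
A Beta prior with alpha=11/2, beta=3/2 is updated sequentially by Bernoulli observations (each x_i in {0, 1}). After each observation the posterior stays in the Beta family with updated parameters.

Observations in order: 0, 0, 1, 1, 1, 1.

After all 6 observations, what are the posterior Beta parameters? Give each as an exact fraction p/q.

alpha=19/2, beta=7/2

obs 1: x=0 → posterior Beta(11/2, 5/2)
obs 2: x=0 → posterior Beta(11/2, 7/2)
obs 3: x=1 → posterior Beta(13/2, 7/2)
obs 4: x=1 → posterior Beta(15/2, 7/2)
obs 5: x=1 → posterior Beta(17/2, 7/2)
obs 6: x=1 → posterior Beta(19/2, 7/2)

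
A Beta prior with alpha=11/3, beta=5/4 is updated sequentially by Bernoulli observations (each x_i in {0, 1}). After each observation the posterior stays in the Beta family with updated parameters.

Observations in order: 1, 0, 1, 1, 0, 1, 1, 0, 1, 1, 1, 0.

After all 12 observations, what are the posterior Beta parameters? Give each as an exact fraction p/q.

alpha=35/3, beta=21/4

obs 1: x=1 → posterior Beta(14/3, 5/4)
obs 2: x=0 → posterior Beta(14/3, 9/4)
obs 3: x=1 → posterior Beta(17/3, 9/4)
obs 4: x=1 → posterior Beta(20/3, 9/4)
obs 5: x=0 → posterior Beta(20/3, 13/4)
obs 6: x=1 → posterior Beta(23/3, 13/4)
obs 7: x=1 → posterior Beta(26/3, 13/4)
obs 8: x=0 → posterior Beta(26/3, 17/4)
obs 9: x=1 → posterior Beta(29/3, 17/4)
obs 10: x=1 → posterior Beta(32/3, 17/4)
obs 11: x=1 → posterior Beta(35/3, 17/4)
obs 12: x=0 → posterior Beta(35/3, 21/4)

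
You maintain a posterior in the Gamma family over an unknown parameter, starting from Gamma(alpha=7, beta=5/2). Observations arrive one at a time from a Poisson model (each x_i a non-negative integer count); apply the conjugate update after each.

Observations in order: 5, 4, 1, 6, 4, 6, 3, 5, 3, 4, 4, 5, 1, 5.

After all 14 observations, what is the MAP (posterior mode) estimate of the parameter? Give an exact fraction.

obs 1: x=5 → posterior Gamma(12, 7/2)
obs 2: x=4 → posterior Gamma(16, 9/2)
obs 3: x=1 → posterior Gamma(17, 11/2)
obs 4: x=6 → posterior Gamma(23, 13/2)
obs 5: x=4 → posterior Gamma(27, 15/2)
obs 6: x=6 → posterior Gamma(33, 17/2)
obs 7: x=3 → posterior Gamma(36, 19/2)
obs 8: x=5 → posterior Gamma(41, 21/2)
obs 9: x=3 → posterior Gamma(44, 23/2)
obs 10: x=4 → posterior Gamma(48, 25/2)
obs 11: x=4 → posterior Gamma(52, 27/2)
obs 12: x=5 → posterior Gamma(57, 29/2)
obs 13: x=1 → posterior Gamma(58, 31/2)
obs 14: x=5 → posterior Gamma(63, 33/2)

124/33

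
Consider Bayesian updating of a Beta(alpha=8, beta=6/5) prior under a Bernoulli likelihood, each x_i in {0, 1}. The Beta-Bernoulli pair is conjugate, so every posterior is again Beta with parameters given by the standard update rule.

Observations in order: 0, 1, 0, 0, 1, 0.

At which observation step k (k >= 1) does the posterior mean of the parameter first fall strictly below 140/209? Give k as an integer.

obs 1: x=0 → posterior Beta(8, 11/5)
obs 2: x=1 → posterior Beta(9, 11/5)
obs 3: x=0 → posterior Beta(9, 16/5)
obs 4: x=0 → posterior Beta(9, 21/5)
obs 5: x=1 → posterior Beta(10, 21/5)
obs 6: x=0 → posterior Beta(10, 26/5)

k = 6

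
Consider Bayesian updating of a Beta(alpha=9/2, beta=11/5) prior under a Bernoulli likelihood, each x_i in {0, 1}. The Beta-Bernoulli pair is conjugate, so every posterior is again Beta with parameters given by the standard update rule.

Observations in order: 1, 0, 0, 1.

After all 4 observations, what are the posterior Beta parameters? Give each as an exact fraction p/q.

obs 1: x=1 → posterior Beta(11/2, 11/5)
obs 2: x=0 → posterior Beta(11/2, 16/5)
obs 3: x=0 → posterior Beta(11/2, 21/5)
obs 4: x=1 → posterior Beta(13/2, 21/5)

alpha=13/2, beta=21/5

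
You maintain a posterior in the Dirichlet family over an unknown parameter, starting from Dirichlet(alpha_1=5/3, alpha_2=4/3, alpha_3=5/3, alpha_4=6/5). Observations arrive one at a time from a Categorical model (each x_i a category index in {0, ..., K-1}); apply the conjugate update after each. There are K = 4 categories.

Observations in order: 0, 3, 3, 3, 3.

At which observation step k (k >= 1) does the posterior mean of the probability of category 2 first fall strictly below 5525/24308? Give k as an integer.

obs 1: x=0 → posterior Dirichlet(8/3, 4/3, 5/3, 6/5)
obs 2: x=3 → posterior Dirichlet(8/3, 4/3, 5/3, 11/5)
obs 3: x=3 → posterior Dirichlet(8/3, 4/3, 5/3, 16/5)
obs 4: x=3 → posterior Dirichlet(8/3, 4/3, 5/3, 21/5)
obs 5: x=3 → posterior Dirichlet(8/3, 4/3, 5/3, 26/5)

k = 2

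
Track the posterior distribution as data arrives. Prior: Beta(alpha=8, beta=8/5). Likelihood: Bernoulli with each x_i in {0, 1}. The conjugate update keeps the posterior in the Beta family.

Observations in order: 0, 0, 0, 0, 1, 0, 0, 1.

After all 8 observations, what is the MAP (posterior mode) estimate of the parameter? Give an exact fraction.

obs 1: x=0 → posterior Beta(8, 13/5)
obs 2: x=0 → posterior Beta(8, 18/5)
obs 3: x=0 → posterior Beta(8, 23/5)
obs 4: x=0 → posterior Beta(8, 28/5)
obs 5: x=1 → posterior Beta(9, 28/5)
obs 6: x=0 → posterior Beta(9, 33/5)
obs 7: x=0 → posterior Beta(9, 38/5)
obs 8: x=1 → posterior Beta(10, 38/5)

15/26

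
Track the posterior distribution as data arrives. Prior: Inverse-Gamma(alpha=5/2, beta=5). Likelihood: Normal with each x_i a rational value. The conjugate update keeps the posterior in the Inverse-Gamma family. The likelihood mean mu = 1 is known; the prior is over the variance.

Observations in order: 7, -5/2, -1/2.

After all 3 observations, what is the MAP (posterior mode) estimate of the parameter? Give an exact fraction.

121/20

obs 1: x=7 → posterior Inverse-Gamma(3, 23)
obs 2: x=-5/2 → posterior Inverse-Gamma(7/2, 233/8)
obs 3: x=-1/2 → posterior Inverse-Gamma(4, 121/4)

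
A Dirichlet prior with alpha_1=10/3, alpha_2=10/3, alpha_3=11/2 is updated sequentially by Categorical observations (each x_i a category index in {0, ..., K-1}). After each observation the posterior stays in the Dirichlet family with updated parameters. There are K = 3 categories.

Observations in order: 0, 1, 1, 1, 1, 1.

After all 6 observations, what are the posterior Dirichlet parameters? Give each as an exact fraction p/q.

obs 1: x=0 → posterior Dirichlet(13/3, 10/3, 11/2)
obs 2: x=1 → posterior Dirichlet(13/3, 13/3, 11/2)
obs 3: x=1 → posterior Dirichlet(13/3, 16/3, 11/2)
obs 4: x=1 → posterior Dirichlet(13/3, 19/3, 11/2)
obs 5: x=1 → posterior Dirichlet(13/3, 22/3, 11/2)
obs 6: x=1 → posterior Dirichlet(13/3, 25/3, 11/2)

alpha_1=13/3, alpha_2=25/3, alpha_3=11/2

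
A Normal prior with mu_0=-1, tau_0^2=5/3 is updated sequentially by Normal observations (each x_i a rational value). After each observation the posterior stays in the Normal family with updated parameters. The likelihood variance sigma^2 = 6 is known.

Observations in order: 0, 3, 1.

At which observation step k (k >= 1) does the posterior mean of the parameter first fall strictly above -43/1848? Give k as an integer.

k = 3

obs 1: x=0 → posterior Normal(-18/23, 30/23)
obs 2: x=3 → posterior Normal(-3/28, 15/14)
obs 3: x=1 → posterior Normal(2/33, 10/11)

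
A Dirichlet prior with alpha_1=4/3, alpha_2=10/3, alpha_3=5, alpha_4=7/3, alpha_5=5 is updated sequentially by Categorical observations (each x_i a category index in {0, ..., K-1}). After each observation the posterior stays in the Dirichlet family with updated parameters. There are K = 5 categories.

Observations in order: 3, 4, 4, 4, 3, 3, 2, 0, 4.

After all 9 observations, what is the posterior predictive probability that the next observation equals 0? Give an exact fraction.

7/78

obs 1: x=3 → posterior Dirichlet(4/3, 10/3, 5, 10/3, 5)
obs 2: x=4 → posterior Dirichlet(4/3, 10/3, 5, 10/3, 6)
obs 3: x=4 → posterior Dirichlet(4/3, 10/3, 5, 10/3, 7)
obs 4: x=4 → posterior Dirichlet(4/3, 10/3, 5, 10/3, 8)
obs 5: x=3 → posterior Dirichlet(4/3, 10/3, 5, 13/3, 8)
obs 6: x=3 → posterior Dirichlet(4/3, 10/3, 5, 16/3, 8)
obs 7: x=2 → posterior Dirichlet(4/3, 10/3, 6, 16/3, 8)
obs 8: x=0 → posterior Dirichlet(7/3, 10/3, 6, 16/3, 8)
obs 9: x=4 → posterior Dirichlet(7/3, 10/3, 6, 16/3, 9)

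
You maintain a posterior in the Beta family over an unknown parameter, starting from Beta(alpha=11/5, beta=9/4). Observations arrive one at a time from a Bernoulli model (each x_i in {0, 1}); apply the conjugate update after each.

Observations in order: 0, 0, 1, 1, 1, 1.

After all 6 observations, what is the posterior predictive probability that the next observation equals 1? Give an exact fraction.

124/209

obs 1: x=0 → posterior Beta(11/5, 13/4)
obs 2: x=0 → posterior Beta(11/5, 17/4)
obs 3: x=1 → posterior Beta(16/5, 17/4)
obs 4: x=1 → posterior Beta(21/5, 17/4)
obs 5: x=1 → posterior Beta(26/5, 17/4)
obs 6: x=1 → posterior Beta(31/5, 17/4)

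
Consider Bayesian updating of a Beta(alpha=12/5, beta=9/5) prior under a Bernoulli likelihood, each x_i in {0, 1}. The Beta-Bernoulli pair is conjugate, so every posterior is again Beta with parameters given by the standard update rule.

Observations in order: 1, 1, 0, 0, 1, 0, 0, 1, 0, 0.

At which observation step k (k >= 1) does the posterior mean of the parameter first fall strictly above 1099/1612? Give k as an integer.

obs 1: x=1 → posterior Beta(17/5, 9/5)
obs 2: x=1 → posterior Beta(22/5, 9/5)
obs 3: x=0 → posterior Beta(22/5, 14/5)
obs 4: x=0 → posterior Beta(22/5, 19/5)
obs 5: x=1 → posterior Beta(27/5, 19/5)
obs 6: x=0 → posterior Beta(27/5, 24/5)
obs 7: x=0 → posterior Beta(27/5, 29/5)
obs 8: x=1 → posterior Beta(32/5, 29/5)
obs 9: x=0 → posterior Beta(32/5, 34/5)
obs 10: x=0 → posterior Beta(32/5, 39/5)

k = 2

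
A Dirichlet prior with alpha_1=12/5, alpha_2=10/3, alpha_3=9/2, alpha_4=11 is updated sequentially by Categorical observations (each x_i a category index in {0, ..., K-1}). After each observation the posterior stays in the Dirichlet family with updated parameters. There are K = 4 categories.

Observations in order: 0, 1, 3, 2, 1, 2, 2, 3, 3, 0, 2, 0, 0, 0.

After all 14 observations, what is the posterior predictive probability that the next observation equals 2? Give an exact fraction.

255/1057

obs 1: x=0 → posterior Dirichlet(17/5, 10/3, 9/2, 11)
obs 2: x=1 → posterior Dirichlet(17/5, 13/3, 9/2, 11)
obs 3: x=3 → posterior Dirichlet(17/5, 13/3, 9/2, 12)
obs 4: x=2 → posterior Dirichlet(17/5, 13/3, 11/2, 12)
obs 5: x=1 → posterior Dirichlet(17/5, 16/3, 11/2, 12)
obs 6: x=2 → posterior Dirichlet(17/5, 16/3, 13/2, 12)
obs 7: x=2 → posterior Dirichlet(17/5, 16/3, 15/2, 12)
obs 8: x=3 → posterior Dirichlet(17/5, 16/3, 15/2, 13)
obs 9: x=3 → posterior Dirichlet(17/5, 16/3, 15/2, 14)
obs 10: x=0 → posterior Dirichlet(22/5, 16/3, 15/2, 14)
obs 11: x=2 → posterior Dirichlet(22/5, 16/3, 17/2, 14)
obs 12: x=0 → posterior Dirichlet(27/5, 16/3, 17/2, 14)
obs 13: x=0 → posterior Dirichlet(32/5, 16/3, 17/2, 14)
obs 14: x=0 → posterior Dirichlet(37/5, 16/3, 17/2, 14)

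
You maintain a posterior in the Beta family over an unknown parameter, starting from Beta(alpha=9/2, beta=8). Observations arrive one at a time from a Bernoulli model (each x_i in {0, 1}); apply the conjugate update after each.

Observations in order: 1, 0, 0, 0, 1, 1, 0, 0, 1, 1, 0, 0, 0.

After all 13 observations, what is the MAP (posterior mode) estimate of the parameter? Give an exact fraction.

obs 1: x=1 → posterior Beta(11/2, 8)
obs 2: x=0 → posterior Beta(11/2, 9)
obs 3: x=0 → posterior Beta(11/2, 10)
obs 4: x=0 → posterior Beta(11/2, 11)
obs 5: x=1 → posterior Beta(13/2, 11)
obs 6: x=1 → posterior Beta(15/2, 11)
obs 7: x=0 → posterior Beta(15/2, 12)
obs 8: x=0 → posterior Beta(15/2, 13)
obs 9: x=1 → posterior Beta(17/2, 13)
obs 10: x=1 → posterior Beta(19/2, 13)
obs 11: x=0 → posterior Beta(19/2, 14)
obs 12: x=0 → posterior Beta(19/2, 15)
obs 13: x=0 → posterior Beta(19/2, 16)

17/47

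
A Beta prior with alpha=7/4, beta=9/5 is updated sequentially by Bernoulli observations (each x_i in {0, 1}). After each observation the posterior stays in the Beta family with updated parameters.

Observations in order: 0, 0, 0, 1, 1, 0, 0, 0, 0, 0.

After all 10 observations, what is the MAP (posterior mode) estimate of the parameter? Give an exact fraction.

obs 1: x=0 → posterior Beta(7/4, 14/5)
obs 2: x=0 → posterior Beta(7/4, 19/5)
obs 3: x=0 → posterior Beta(7/4, 24/5)
obs 4: x=1 → posterior Beta(11/4, 24/5)
obs 5: x=1 → posterior Beta(15/4, 24/5)
obs 6: x=0 → posterior Beta(15/4, 29/5)
obs 7: x=0 → posterior Beta(15/4, 34/5)
obs 8: x=0 → posterior Beta(15/4, 39/5)
obs 9: x=0 → posterior Beta(15/4, 44/5)
obs 10: x=0 → posterior Beta(15/4, 49/5)

5/21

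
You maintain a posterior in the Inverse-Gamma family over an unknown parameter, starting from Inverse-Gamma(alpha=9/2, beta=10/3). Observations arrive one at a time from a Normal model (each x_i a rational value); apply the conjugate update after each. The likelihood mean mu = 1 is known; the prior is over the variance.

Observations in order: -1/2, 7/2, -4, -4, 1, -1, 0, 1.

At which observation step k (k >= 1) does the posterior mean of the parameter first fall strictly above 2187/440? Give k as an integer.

obs 1: x=-1/2 → posterior Inverse-Gamma(5, 107/24)
obs 2: x=7/2 → posterior Inverse-Gamma(11/2, 91/12)
obs 3: x=-4 → posterior Inverse-Gamma(6, 241/12)
obs 4: x=-4 → posterior Inverse-Gamma(13/2, 391/12)
obs 5: x=1 → posterior Inverse-Gamma(7, 391/12)
obs 6: x=-1 → posterior Inverse-Gamma(15/2, 415/12)
obs 7: x=0 → posterior Inverse-Gamma(8, 421/12)
obs 8: x=1 → posterior Inverse-Gamma(17/2, 421/12)

k = 4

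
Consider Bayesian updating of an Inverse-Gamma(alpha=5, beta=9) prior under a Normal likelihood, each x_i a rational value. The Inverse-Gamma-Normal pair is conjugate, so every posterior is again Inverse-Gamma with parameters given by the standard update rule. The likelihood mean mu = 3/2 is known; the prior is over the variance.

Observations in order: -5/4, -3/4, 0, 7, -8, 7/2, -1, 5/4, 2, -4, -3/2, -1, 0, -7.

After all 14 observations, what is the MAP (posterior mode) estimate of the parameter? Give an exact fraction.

4543/416

obs 1: x=-5/4 → posterior Inverse-Gamma(11/2, 409/32)
obs 2: x=-3/4 → posterior Inverse-Gamma(6, 245/16)
obs 3: x=0 → posterior Inverse-Gamma(13/2, 263/16)
obs 4: x=7 → posterior Inverse-Gamma(7, 505/16)
obs 5: x=-8 → posterior Inverse-Gamma(15/2, 1227/16)
obs 6: x=7/2 → posterior Inverse-Gamma(8, 1259/16)
obs 7: x=-1 → posterior Inverse-Gamma(17/2, 1309/16)
obs 8: x=5/4 → posterior Inverse-Gamma(9, 2619/32)
obs 9: x=2 → posterior Inverse-Gamma(19/2, 2623/32)
obs 10: x=-4 → posterior Inverse-Gamma(10, 3107/32)
obs 11: x=-3/2 → posterior Inverse-Gamma(21/2, 3251/32)
obs 12: x=-1 → posterior Inverse-Gamma(11, 3351/32)
obs 13: x=0 → posterior Inverse-Gamma(23/2, 3387/32)
obs 14: x=-7 → posterior Inverse-Gamma(12, 4543/32)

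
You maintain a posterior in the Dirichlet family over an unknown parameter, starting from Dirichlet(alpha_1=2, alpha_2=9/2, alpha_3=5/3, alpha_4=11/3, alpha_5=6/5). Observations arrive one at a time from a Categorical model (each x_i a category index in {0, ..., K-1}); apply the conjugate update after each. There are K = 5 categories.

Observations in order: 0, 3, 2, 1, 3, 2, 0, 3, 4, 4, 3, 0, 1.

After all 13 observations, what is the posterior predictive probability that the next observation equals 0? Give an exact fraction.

150/781

obs 1: x=0 → posterior Dirichlet(3, 9/2, 5/3, 11/3, 6/5)
obs 2: x=3 → posterior Dirichlet(3, 9/2, 5/3, 14/3, 6/5)
obs 3: x=2 → posterior Dirichlet(3, 9/2, 8/3, 14/3, 6/5)
obs 4: x=1 → posterior Dirichlet(3, 11/2, 8/3, 14/3, 6/5)
obs 5: x=3 → posterior Dirichlet(3, 11/2, 8/3, 17/3, 6/5)
obs 6: x=2 → posterior Dirichlet(3, 11/2, 11/3, 17/3, 6/5)
obs 7: x=0 → posterior Dirichlet(4, 11/2, 11/3, 17/3, 6/5)
obs 8: x=3 → posterior Dirichlet(4, 11/2, 11/3, 20/3, 6/5)
obs 9: x=4 → posterior Dirichlet(4, 11/2, 11/3, 20/3, 11/5)
obs 10: x=4 → posterior Dirichlet(4, 11/2, 11/3, 20/3, 16/5)
obs 11: x=3 → posterior Dirichlet(4, 11/2, 11/3, 23/3, 16/5)
obs 12: x=0 → posterior Dirichlet(5, 11/2, 11/3, 23/3, 16/5)
obs 13: x=1 → posterior Dirichlet(5, 13/2, 11/3, 23/3, 16/5)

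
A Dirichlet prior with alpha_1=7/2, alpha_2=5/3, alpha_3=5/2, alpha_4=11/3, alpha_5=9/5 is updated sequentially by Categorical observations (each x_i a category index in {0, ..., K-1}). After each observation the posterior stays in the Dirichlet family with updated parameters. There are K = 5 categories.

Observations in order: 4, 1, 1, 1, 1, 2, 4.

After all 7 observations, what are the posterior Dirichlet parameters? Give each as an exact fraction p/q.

alpha_1=7/2, alpha_2=17/3, alpha_3=7/2, alpha_4=11/3, alpha_5=19/5

obs 1: x=4 → posterior Dirichlet(7/2, 5/3, 5/2, 11/3, 14/5)
obs 2: x=1 → posterior Dirichlet(7/2, 8/3, 5/2, 11/3, 14/5)
obs 3: x=1 → posterior Dirichlet(7/2, 11/3, 5/2, 11/3, 14/5)
obs 4: x=1 → posterior Dirichlet(7/2, 14/3, 5/2, 11/3, 14/5)
obs 5: x=1 → posterior Dirichlet(7/2, 17/3, 5/2, 11/3, 14/5)
obs 6: x=2 → posterior Dirichlet(7/2, 17/3, 7/2, 11/3, 14/5)
obs 7: x=4 → posterior Dirichlet(7/2, 17/3, 7/2, 11/3, 19/5)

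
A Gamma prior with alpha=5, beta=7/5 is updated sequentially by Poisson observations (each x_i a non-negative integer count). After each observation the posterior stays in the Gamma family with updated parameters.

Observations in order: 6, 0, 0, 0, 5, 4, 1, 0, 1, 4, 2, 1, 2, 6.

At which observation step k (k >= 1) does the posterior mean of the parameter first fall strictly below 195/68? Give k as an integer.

obs 1: x=6 → posterior Gamma(11, 12/5)
obs 2: x=0 → posterior Gamma(11, 17/5)
obs 3: x=0 → posterior Gamma(11, 22/5)
obs 4: x=0 → posterior Gamma(11, 27/5)
obs 5: x=5 → posterior Gamma(16, 32/5)
obs 6: x=4 → posterior Gamma(20, 37/5)
obs 7: x=1 → posterior Gamma(21, 42/5)
obs 8: x=0 → posterior Gamma(21, 47/5)
obs 9: x=1 → posterior Gamma(22, 52/5)
obs 10: x=4 → posterior Gamma(26, 57/5)
obs 11: x=2 → posterior Gamma(28, 62/5)
obs 12: x=1 → posterior Gamma(29, 67/5)
obs 13: x=2 → posterior Gamma(31, 72/5)
obs 14: x=6 → posterior Gamma(37, 77/5)

k = 3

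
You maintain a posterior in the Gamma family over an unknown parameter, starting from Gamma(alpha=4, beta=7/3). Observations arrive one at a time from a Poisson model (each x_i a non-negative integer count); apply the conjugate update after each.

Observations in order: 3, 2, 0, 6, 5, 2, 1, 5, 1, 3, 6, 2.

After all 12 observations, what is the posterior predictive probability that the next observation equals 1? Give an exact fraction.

3272121957883633048644229053192555150799564039457926714580684820015/18620061537658517222204801536539507651479658803506784928230656704512

obs 1: x=3 → posterior Gamma(7, 10/3)
obs 2: x=2 → posterior Gamma(9, 13/3)
obs 3: x=0 → posterior Gamma(9, 16/3)
obs 4: x=6 → posterior Gamma(15, 19/3)
obs 5: x=5 → posterior Gamma(20, 22/3)
obs 6: x=2 → posterior Gamma(22, 25/3)
obs 7: x=1 → posterior Gamma(23, 28/3)
obs 8: x=5 → posterior Gamma(28, 31/3)
obs 9: x=1 → posterior Gamma(29, 34/3)
obs 10: x=3 → posterior Gamma(32, 37/3)
obs 11: x=6 → posterior Gamma(38, 40/3)
obs 12: x=2 → posterior Gamma(40, 43/3)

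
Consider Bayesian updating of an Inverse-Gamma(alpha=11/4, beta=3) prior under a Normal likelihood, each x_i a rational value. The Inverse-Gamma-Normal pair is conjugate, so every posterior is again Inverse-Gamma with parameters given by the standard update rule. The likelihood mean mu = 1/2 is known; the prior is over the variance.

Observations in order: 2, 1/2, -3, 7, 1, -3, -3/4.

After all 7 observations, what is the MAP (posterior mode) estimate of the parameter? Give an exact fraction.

obs 1: x=2 → posterior Inverse-Gamma(13/4, 33/8)
obs 2: x=1/2 → posterior Inverse-Gamma(15/4, 33/8)
obs 3: x=-3 → posterior Inverse-Gamma(17/4, 41/4)
obs 4: x=7 → posterior Inverse-Gamma(19/4, 251/8)
obs 5: x=1 → posterior Inverse-Gamma(21/4, 63/2)
obs 6: x=-3 → posterior Inverse-Gamma(23/4, 301/8)
obs 7: x=-3/4 → posterior Inverse-Gamma(25/4, 1229/32)

1229/232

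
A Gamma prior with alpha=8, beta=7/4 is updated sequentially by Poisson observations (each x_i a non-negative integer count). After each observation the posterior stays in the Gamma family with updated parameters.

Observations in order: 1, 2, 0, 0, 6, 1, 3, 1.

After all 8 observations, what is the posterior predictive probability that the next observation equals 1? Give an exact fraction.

obs 1: x=1 → posterior Gamma(9, 11/4)
obs 2: x=2 → posterior Gamma(11, 15/4)
obs 3: x=0 → posterior Gamma(11, 19/4)
obs 4: x=0 → posterior Gamma(11, 23/4)
obs 5: x=6 → posterior Gamma(17, 27/4)
obs 6: x=1 → posterior Gamma(18, 31/4)
obs 7: x=3 → posterior Gamma(21, 35/4)
obs 8: x=1 → posterior Gamma(22, 39/4)

8869599840957238597799319672485567448/37134234731477575983465092780473537507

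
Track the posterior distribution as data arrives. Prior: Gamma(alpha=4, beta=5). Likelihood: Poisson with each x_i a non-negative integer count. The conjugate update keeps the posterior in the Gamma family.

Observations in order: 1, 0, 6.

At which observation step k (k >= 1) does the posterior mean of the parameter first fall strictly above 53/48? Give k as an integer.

obs 1: x=1 → posterior Gamma(5, 6)
obs 2: x=0 → posterior Gamma(5, 7)
obs 3: x=6 → posterior Gamma(11, 8)

k = 3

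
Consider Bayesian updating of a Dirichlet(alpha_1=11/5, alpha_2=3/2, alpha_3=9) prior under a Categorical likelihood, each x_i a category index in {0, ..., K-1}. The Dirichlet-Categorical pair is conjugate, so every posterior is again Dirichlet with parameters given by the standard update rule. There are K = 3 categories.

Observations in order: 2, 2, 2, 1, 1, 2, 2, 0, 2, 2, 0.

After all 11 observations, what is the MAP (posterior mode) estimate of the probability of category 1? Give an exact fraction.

25/207

obs 1: x=2 → posterior Dirichlet(11/5, 3/2, 10)
obs 2: x=2 → posterior Dirichlet(11/5, 3/2, 11)
obs 3: x=2 → posterior Dirichlet(11/5, 3/2, 12)
obs 4: x=1 → posterior Dirichlet(11/5, 5/2, 12)
obs 5: x=1 → posterior Dirichlet(11/5, 7/2, 12)
obs 6: x=2 → posterior Dirichlet(11/5, 7/2, 13)
obs 7: x=2 → posterior Dirichlet(11/5, 7/2, 14)
obs 8: x=0 → posterior Dirichlet(16/5, 7/2, 14)
obs 9: x=2 → posterior Dirichlet(16/5, 7/2, 15)
obs 10: x=2 → posterior Dirichlet(16/5, 7/2, 16)
obs 11: x=0 → posterior Dirichlet(21/5, 7/2, 16)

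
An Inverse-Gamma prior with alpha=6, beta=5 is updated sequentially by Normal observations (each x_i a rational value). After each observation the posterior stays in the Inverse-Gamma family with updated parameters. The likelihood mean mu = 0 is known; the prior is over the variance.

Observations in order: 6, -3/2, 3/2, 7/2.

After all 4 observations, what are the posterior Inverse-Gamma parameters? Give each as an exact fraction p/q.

obs 1: x=6 → posterior Inverse-Gamma(13/2, 23)
obs 2: x=-3/2 → posterior Inverse-Gamma(7, 193/8)
obs 3: x=3/2 → posterior Inverse-Gamma(15/2, 101/4)
obs 4: x=7/2 → posterior Inverse-Gamma(8, 251/8)

alpha=8, beta=251/8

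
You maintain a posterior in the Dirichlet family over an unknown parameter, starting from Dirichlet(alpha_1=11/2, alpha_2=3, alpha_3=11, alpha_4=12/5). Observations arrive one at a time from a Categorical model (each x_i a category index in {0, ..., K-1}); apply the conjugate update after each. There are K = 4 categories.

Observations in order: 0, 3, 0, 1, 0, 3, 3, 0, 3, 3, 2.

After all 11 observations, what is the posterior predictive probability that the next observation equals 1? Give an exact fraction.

40/329

obs 1: x=0 → posterior Dirichlet(13/2, 3, 11, 12/5)
obs 2: x=3 → posterior Dirichlet(13/2, 3, 11, 17/5)
obs 3: x=0 → posterior Dirichlet(15/2, 3, 11, 17/5)
obs 4: x=1 → posterior Dirichlet(15/2, 4, 11, 17/5)
obs 5: x=0 → posterior Dirichlet(17/2, 4, 11, 17/5)
obs 6: x=3 → posterior Dirichlet(17/2, 4, 11, 22/5)
obs 7: x=3 → posterior Dirichlet(17/2, 4, 11, 27/5)
obs 8: x=0 → posterior Dirichlet(19/2, 4, 11, 27/5)
obs 9: x=3 → posterior Dirichlet(19/2, 4, 11, 32/5)
obs 10: x=3 → posterior Dirichlet(19/2, 4, 11, 37/5)
obs 11: x=2 → posterior Dirichlet(19/2, 4, 12, 37/5)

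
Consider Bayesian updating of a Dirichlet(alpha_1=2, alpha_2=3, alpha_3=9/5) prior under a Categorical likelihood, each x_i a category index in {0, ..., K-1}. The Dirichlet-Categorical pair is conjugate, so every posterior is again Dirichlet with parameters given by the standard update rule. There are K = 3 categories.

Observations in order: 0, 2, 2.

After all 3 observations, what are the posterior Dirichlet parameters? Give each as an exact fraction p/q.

alpha_1=3, alpha_2=3, alpha_3=19/5

obs 1: x=0 → posterior Dirichlet(3, 3, 9/5)
obs 2: x=2 → posterior Dirichlet(3, 3, 14/5)
obs 3: x=2 → posterior Dirichlet(3, 3, 19/5)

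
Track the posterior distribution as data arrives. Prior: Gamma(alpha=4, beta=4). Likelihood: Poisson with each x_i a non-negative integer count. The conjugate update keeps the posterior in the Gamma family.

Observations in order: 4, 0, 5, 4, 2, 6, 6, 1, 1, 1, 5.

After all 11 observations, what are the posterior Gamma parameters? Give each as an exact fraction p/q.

obs 1: x=4 → posterior Gamma(8, 5)
obs 2: x=0 → posterior Gamma(8, 6)
obs 3: x=5 → posterior Gamma(13, 7)
obs 4: x=4 → posterior Gamma(17, 8)
obs 5: x=2 → posterior Gamma(19, 9)
obs 6: x=6 → posterior Gamma(25, 10)
obs 7: x=6 → posterior Gamma(31, 11)
obs 8: x=1 → posterior Gamma(32, 12)
obs 9: x=1 → posterior Gamma(33, 13)
obs 10: x=1 → posterior Gamma(34, 14)
obs 11: x=5 → posterior Gamma(39, 15)

alpha=39, beta=15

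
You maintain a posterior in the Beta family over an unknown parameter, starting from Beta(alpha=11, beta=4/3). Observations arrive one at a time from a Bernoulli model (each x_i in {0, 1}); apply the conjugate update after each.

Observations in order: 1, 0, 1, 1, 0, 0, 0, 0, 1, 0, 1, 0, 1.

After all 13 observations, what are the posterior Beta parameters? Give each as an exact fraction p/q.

obs 1: x=1 → posterior Beta(12, 4/3)
obs 2: x=0 → posterior Beta(12, 7/3)
obs 3: x=1 → posterior Beta(13, 7/3)
obs 4: x=1 → posterior Beta(14, 7/3)
obs 5: x=0 → posterior Beta(14, 10/3)
obs 6: x=0 → posterior Beta(14, 13/3)
obs 7: x=0 → posterior Beta(14, 16/3)
obs 8: x=0 → posterior Beta(14, 19/3)
obs 9: x=1 → posterior Beta(15, 19/3)
obs 10: x=0 → posterior Beta(15, 22/3)
obs 11: x=1 → posterior Beta(16, 22/3)
obs 12: x=0 → posterior Beta(16, 25/3)
obs 13: x=1 → posterior Beta(17, 25/3)

alpha=17, beta=25/3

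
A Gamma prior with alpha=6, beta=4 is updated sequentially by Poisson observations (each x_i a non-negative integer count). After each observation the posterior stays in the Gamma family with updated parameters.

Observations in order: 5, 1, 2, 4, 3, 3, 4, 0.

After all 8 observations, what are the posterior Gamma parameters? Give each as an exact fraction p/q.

obs 1: x=5 → posterior Gamma(11, 5)
obs 2: x=1 → posterior Gamma(12, 6)
obs 3: x=2 → posterior Gamma(14, 7)
obs 4: x=4 → posterior Gamma(18, 8)
obs 5: x=3 → posterior Gamma(21, 9)
obs 6: x=3 → posterior Gamma(24, 10)
obs 7: x=4 → posterior Gamma(28, 11)
obs 8: x=0 → posterior Gamma(28, 12)

alpha=28, beta=12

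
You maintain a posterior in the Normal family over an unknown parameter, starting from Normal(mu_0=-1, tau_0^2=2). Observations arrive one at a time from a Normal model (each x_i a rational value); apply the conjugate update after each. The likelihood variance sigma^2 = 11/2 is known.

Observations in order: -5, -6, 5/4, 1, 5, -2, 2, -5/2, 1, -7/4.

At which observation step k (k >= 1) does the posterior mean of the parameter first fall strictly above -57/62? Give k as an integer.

k = 5

obs 1: x=-5 → posterior Normal(-31/15, 22/15)
obs 2: x=-6 → posterior Normal(-55/19, 22/19)
obs 3: x=5/4 → posterior Normal(-50/23, 22/23)
obs 4: x=1 → posterior Normal(-46/27, 22/27)
obs 5: x=5 → posterior Normal(-26/31, 22/31)
obs 6: x=-2 → posterior Normal(-34/35, 22/35)
obs 7: x=2 → posterior Normal(-2/3, 22/39)
obs 8: x=-5/2 → posterior Normal(-36/43, 22/43)
obs 9: x=1 → posterior Normal(-32/47, 22/47)
obs 10: x=-7/4 → posterior Normal(-13/17, 22/51)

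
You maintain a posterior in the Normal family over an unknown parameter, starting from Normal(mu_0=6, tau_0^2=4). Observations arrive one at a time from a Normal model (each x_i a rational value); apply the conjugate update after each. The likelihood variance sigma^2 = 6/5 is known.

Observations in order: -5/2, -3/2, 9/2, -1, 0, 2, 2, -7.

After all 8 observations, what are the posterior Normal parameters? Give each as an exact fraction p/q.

mu_0=-17/83, tau_0^2=12/83

obs 1: x=-5/2 → posterior Normal(-7/13, 12/13)
obs 2: x=-3/2 → posterior Normal(-22/23, 12/23)
obs 3: x=9/2 → posterior Normal(23/33, 4/11)
obs 4: x=-1 → posterior Normal(13/43, 12/43)
obs 5: x=0 → posterior Normal(13/53, 12/53)
obs 6: x=2 → posterior Normal(11/21, 4/21)
obs 7: x=2 → posterior Normal(53/73, 12/73)
obs 8: x=-7 → posterior Normal(-17/83, 12/83)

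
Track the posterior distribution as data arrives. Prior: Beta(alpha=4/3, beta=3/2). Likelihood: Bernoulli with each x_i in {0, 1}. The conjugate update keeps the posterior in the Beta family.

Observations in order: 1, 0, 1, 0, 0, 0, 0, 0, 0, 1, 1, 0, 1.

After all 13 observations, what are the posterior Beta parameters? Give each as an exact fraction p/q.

obs 1: x=1 → posterior Beta(7/3, 3/2)
obs 2: x=0 → posterior Beta(7/3, 5/2)
obs 3: x=1 → posterior Beta(10/3, 5/2)
obs 4: x=0 → posterior Beta(10/3, 7/2)
obs 5: x=0 → posterior Beta(10/3, 9/2)
obs 6: x=0 → posterior Beta(10/3, 11/2)
obs 7: x=0 → posterior Beta(10/3, 13/2)
obs 8: x=0 → posterior Beta(10/3, 15/2)
obs 9: x=0 → posterior Beta(10/3, 17/2)
obs 10: x=1 → posterior Beta(13/3, 17/2)
obs 11: x=1 → posterior Beta(16/3, 17/2)
obs 12: x=0 → posterior Beta(16/3, 19/2)
obs 13: x=1 → posterior Beta(19/3, 19/2)

alpha=19/3, beta=19/2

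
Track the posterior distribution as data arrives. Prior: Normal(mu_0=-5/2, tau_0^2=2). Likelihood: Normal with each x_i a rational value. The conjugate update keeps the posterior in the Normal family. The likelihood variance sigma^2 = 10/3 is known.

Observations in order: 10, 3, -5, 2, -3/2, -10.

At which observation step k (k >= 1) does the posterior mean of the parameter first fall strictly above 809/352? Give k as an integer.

obs 1: x=10 → posterior Normal(35/16, 5/4)
obs 2: x=3 → posterior Normal(53/22, 10/11)
obs 3: x=-5 → posterior Normal(23/28, 5/7)
obs 4: x=2 → posterior Normal(35/34, 10/17)
obs 5: x=-3/2 → posterior Normal(13/20, 1/2)
obs 6: x=-10 → posterior Normal(-17/23, 10/23)

k = 2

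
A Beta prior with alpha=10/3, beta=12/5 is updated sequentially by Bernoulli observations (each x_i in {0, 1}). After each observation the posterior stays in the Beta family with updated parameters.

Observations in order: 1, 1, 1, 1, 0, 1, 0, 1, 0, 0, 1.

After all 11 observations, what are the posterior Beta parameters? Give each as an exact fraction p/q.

obs 1: x=1 → posterior Beta(13/3, 12/5)
obs 2: x=1 → posterior Beta(16/3, 12/5)
obs 3: x=1 → posterior Beta(19/3, 12/5)
obs 4: x=1 → posterior Beta(22/3, 12/5)
obs 5: x=0 → posterior Beta(22/3, 17/5)
obs 6: x=1 → posterior Beta(25/3, 17/5)
obs 7: x=0 → posterior Beta(25/3, 22/5)
obs 8: x=1 → posterior Beta(28/3, 22/5)
obs 9: x=0 → posterior Beta(28/3, 27/5)
obs 10: x=0 → posterior Beta(28/3, 32/5)
obs 11: x=1 → posterior Beta(31/3, 32/5)

alpha=31/3, beta=32/5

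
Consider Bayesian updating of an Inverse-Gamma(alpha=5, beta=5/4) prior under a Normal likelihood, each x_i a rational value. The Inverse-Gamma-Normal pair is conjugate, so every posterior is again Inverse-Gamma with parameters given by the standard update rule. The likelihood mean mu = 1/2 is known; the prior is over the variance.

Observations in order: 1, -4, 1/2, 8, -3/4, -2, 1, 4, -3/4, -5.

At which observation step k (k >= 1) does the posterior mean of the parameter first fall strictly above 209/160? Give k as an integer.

obs 1: x=1 → posterior Inverse-Gamma(11/2, 11/8)
obs 2: x=-4 → posterior Inverse-Gamma(6, 23/2)
obs 3: x=1/2 → posterior Inverse-Gamma(13/2, 23/2)
obs 4: x=8 → posterior Inverse-Gamma(7, 317/8)
obs 5: x=-3/4 → posterior Inverse-Gamma(15/2, 1293/32)
obs 6: x=-2 → posterior Inverse-Gamma(8, 1393/32)
obs 7: x=1 → posterior Inverse-Gamma(17/2, 1397/32)
obs 8: x=4 → posterior Inverse-Gamma(9, 1593/32)
obs 9: x=-3/4 → posterior Inverse-Gamma(19/2, 809/16)
obs 10: x=-5 → posterior Inverse-Gamma(10, 1051/16)

k = 2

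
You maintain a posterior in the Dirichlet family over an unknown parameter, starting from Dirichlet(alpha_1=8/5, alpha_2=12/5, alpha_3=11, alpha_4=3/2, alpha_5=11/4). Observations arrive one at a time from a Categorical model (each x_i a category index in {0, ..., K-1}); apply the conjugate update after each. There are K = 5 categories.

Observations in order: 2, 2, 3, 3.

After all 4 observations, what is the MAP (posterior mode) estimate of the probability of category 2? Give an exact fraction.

obs 1: x=2 → posterior Dirichlet(8/5, 12/5, 12, 3/2, 11/4)
obs 2: x=2 → posterior Dirichlet(8/5, 12/5, 13, 3/2, 11/4)
obs 3: x=3 → posterior Dirichlet(8/5, 12/5, 13, 5/2, 11/4)
obs 4: x=3 → posterior Dirichlet(8/5, 12/5, 13, 7/2, 11/4)

48/73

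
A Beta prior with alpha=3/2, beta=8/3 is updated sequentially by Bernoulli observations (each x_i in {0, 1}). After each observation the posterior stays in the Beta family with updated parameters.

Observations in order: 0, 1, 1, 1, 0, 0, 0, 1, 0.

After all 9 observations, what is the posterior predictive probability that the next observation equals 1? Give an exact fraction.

obs 1: x=0 → posterior Beta(3/2, 11/3)
obs 2: x=1 → posterior Beta(5/2, 11/3)
obs 3: x=1 → posterior Beta(7/2, 11/3)
obs 4: x=1 → posterior Beta(9/2, 11/3)
obs 5: x=0 → posterior Beta(9/2, 14/3)
obs 6: x=0 → posterior Beta(9/2, 17/3)
obs 7: x=0 → posterior Beta(9/2, 20/3)
obs 8: x=1 → posterior Beta(11/2, 20/3)
obs 9: x=0 → posterior Beta(11/2, 23/3)

33/79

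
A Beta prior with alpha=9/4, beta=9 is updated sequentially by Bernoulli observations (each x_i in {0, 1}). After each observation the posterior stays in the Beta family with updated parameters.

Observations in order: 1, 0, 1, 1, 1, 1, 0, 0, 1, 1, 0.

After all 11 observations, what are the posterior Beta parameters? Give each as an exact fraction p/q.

alpha=37/4, beta=13

obs 1: x=1 → posterior Beta(13/4, 9)
obs 2: x=0 → posterior Beta(13/4, 10)
obs 3: x=1 → posterior Beta(17/4, 10)
obs 4: x=1 → posterior Beta(21/4, 10)
obs 5: x=1 → posterior Beta(25/4, 10)
obs 6: x=1 → posterior Beta(29/4, 10)
obs 7: x=0 → posterior Beta(29/4, 11)
obs 8: x=0 → posterior Beta(29/4, 12)
obs 9: x=1 → posterior Beta(33/4, 12)
obs 10: x=1 → posterior Beta(37/4, 12)
obs 11: x=0 → posterior Beta(37/4, 13)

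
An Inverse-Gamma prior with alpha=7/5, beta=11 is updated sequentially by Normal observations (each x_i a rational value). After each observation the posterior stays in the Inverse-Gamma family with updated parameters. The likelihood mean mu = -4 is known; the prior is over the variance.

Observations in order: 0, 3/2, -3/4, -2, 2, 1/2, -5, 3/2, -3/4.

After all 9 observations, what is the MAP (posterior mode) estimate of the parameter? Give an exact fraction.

obs 1: x=0 → posterior Inverse-Gamma(19/10, 19)
obs 2: x=3/2 → posterior Inverse-Gamma(12/5, 273/8)
obs 3: x=-3/4 → posterior Inverse-Gamma(29/10, 1261/32)
obs 4: x=-2 → posterior Inverse-Gamma(17/5, 1325/32)
obs 5: x=2 → posterior Inverse-Gamma(39/10, 1901/32)
obs 6: x=1/2 → posterior Inverse-Gamma(22/5, 2225/32)
obs 7: x=-5 → posterior Inverse-Gamma(49/10, 2241/32)
obs 8: x=3/2 → posterior Inverse-Gamma(27/5, 2725/32)
obs 9: x=-3/4 → posterior Inverse-Gamma(59/10, 1447/16)

7235/552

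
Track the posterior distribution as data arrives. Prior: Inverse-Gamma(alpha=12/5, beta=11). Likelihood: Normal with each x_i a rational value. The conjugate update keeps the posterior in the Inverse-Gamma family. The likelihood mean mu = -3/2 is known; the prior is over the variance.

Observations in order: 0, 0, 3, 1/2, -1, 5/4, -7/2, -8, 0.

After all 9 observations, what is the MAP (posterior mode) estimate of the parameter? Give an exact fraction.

8565/1264

obs 1: x=0 → posterior Inverse-Gamma(29/10, 97/8)
obs 2: x=0 → posterior Inverse-Gamma(17/5, 53/4)
obs 3: x=3 → posterior Inverse-Gamma(39/10, 187/8)
obs 4: x=1/2 → posterior Inverse-Gamma(22/5, 203/8)
obs 5: x=-1 → posterior Inverse-Gamma(49/10, 51/2)
obs 6: x=5/4 → posterior Inverse-Gamma(27/5, 937/32)
obs 7: x=-7/2 → posterior Inverse-Gamma(59/10, 1001/32)
obs 8: x=-8 → posterior Inverse-Gamma(32/5, 1677/32)
obs 9: x=0 → posterior Inverse-Gamma(69/10, 1713/32)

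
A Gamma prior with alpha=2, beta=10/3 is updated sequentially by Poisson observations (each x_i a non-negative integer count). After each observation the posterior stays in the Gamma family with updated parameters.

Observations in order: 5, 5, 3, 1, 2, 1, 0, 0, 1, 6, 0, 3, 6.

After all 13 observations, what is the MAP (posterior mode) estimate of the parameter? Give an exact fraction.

obs 1: x=5 → posterior Gamma(7, 13/3)
obs 2: x=5 → posterior Gamma(12, 16/3)
obs 3: x=3 → posterior Gamma(15, 19/3)
obs 4: x=1 → posterior Gamma(16, 22/3)
obs 5: x=2 → posterior Gamma(18, 25/3)
obs 6: x=1 → posterior Gamma(19, 28/3)
obs 7: x=0 → posterior Gamma(19, 31/3)
obs 8: x=0 → posterior Gamma(19, 34/3)
obs 9: x=1 → posterior Gamma(20, 37/3)
obs 10: x=6 → posterior Gamma(26, 40/3)
obs 11: x=0 → posterior Gamma(26, 43/3)
obs 12: x=3 → posterior Gamma(29, 46/3)
obs 13: x=6 → posterior Gamma(35, 49/3)

102/49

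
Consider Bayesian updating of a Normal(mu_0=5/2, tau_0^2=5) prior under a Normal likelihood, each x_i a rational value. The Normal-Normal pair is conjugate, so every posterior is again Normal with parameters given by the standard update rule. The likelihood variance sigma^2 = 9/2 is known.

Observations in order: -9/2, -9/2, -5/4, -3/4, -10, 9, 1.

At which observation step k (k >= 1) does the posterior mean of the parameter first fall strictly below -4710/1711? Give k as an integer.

obs 1: x=-9/2 → posterior Normal(-45/38, 45/19)
obs 2: x=-9/2 → posterior Normal(-135/58, 45/29)
obs 3: x=-5/4 → posterior Normal(-80/39, 15/13)
obs 4: x=-3/4 → posterior Normal(-25/14, 45/49)
obs 5: x=-10 → posterior Normal(-375/118, 45/59)
obs 6: x=9 → posterior Normal(-65/46, 15/23)
obs 7: x=1 → posterior Normal(-175/158, 45/79)

k = 5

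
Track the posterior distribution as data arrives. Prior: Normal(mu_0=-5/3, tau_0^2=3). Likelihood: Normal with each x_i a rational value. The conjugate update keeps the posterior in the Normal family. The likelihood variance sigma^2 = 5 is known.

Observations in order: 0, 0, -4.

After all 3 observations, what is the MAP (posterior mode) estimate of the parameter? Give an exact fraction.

-61/42

obs 1: x=0 → posterior Normal(-25/24, 15/8)
obs 2: x=0 → posterior Normal(-25/33, 15/11)
obs 3: x=-4 → posterior Normal(-61/42, 15/14)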